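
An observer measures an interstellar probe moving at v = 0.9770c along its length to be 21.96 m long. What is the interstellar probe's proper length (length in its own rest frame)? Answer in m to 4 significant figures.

γ = 1/√(1 − 0.9770²) = 4.68957
L₀ = γL = 4.68957 × 21.96 = 103.0 m

L₀ ≈ 103.0 m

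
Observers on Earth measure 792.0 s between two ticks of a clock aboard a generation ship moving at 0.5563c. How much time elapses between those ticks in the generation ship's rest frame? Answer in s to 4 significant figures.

τ₀ ≈ 658.1 s

γ = 1/√(1 − 0.5563²) = 1.20340
Proper time: τ₀ = Δt/γ = 792.0/1.20340 = 658.1 s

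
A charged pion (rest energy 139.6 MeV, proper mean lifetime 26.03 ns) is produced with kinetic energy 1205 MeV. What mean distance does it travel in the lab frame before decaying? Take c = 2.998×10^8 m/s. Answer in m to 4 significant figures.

d ≈ 74.76 m

γ = 1 + K/(m₀c²) = 1 + 1205/139.6 = 9.63181
β = √(1 − 1/γ²) = 0.994596
Dilated lifetime: γτ₀ = 9.63181 × 26.03 ns = 250.716 ns
d = βc·γτ₀ = 0.994596 × (2.998×10^8 m/s) × 2.50716×10^-7 s = 74.76 m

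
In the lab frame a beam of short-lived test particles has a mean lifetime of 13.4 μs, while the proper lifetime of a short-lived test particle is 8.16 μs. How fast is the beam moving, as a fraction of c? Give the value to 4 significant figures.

γ = Δt/τ₀ = 13.4/8.16 = 1.64216
β = √(1 − 1/γ²) = √(1 − 1/1.64216²) = 0.7932

β ≈ 0.7932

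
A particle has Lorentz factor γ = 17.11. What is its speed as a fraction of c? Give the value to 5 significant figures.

β ≈ 0.99829

β = √(1 − 1/γ²) = √(1 − 1/17.11²) = √(0.9965841) = 0.99829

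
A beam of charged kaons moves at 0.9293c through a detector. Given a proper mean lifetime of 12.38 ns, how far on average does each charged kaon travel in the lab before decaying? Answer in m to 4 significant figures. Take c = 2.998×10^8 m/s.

d ≈ 9.339 m

γ = 1/√(1 − 0.9293²) = 2.70764
Dilated lifetime: Δt = γτ₀ = 2.70764 × 12.38 ns = 33.5205 ns
d = vΔt = 0.9293c × 33.5205 ns = 2.78604×10^8 m/s × 3.35205×10^-8 s = 9.339 m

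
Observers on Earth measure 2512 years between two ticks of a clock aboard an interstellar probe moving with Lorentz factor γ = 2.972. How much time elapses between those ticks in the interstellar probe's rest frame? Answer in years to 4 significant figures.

τ₀ ≈ 845.2 years

γ = 2.972 (given)
Proper time: τ₀ = Δt/γ = 2512/2.972 = 845.2 years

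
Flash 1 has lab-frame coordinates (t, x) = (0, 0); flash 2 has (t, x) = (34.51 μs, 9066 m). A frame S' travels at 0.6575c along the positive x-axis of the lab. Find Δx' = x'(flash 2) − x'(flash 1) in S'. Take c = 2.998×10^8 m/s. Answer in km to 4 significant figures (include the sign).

Δx' ≈ 3.004 km

γ = 1/√(1 − 0.6575²) = 1.32722
Δx' = γ(Δx − vΔt) = 1.32722 × (9066 m − 0.6575×(2.998×10^8 m/s)×34.51×10^-6 s)
= 1.32722 × (2263.44 m) = 3.004 km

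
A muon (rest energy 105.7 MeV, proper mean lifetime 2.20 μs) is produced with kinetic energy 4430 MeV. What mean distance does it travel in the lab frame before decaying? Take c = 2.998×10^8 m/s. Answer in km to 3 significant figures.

d ≈ 28.3 km

γ = 1 + K/(m₀c²) = 1 + 4430/105.7 = 42.911
β = √(1 − 1/γ²) = 0.99973
Dilated lifetime: γτ₀ = 42.911 × 2.20 μs = 94.404 μs
d = βc·γτ₀ = 0.99973 × (2.998×10^8 m/s) × 9.4404×10^-5 s = 28.3 km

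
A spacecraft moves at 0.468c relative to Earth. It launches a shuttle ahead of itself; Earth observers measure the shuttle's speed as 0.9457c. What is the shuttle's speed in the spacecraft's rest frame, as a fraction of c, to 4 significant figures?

Inverse velocity addition: u' = (u − v)/(1 − uv/c²)
= (0.9457 − 0.468)/(1 − 0.9457×0.468) = 0.4777/0.557412 = 0.8570

u' ≈ 0.8570c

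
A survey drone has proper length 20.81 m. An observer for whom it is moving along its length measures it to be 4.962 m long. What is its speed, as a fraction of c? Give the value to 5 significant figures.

γ = L₀/L = 20.81/4.962 = 4.193873
β = √(1 − 1/γ²) = 0.97116

β ≈ 0.97116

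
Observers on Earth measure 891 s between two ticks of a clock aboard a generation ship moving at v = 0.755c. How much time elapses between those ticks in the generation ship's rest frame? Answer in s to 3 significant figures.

γ = 1/√(1 − 0.755²) = 1.5250
Proper time: τ₀ = Δt/γ = 891/1.5250 = 584 s

τ₀ ≈ 584 s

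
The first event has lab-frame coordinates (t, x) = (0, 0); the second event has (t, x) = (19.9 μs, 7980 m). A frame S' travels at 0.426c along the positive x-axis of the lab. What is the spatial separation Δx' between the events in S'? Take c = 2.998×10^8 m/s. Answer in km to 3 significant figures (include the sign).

γ = 1/√(1 − 0.426²) = 1.1053
Δx' = γ(Δx − vΔt) = 1.1053 × (7980 m − 0.426×(2.998×10^8 m/s)×19.9×10^-6 s)
= 1.1053 × (5438.5 m) = 6.01 km

Δx' ≈ 6.01 km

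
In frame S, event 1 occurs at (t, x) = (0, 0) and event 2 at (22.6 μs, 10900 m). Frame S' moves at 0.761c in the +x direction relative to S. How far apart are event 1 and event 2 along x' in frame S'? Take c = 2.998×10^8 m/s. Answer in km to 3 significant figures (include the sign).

γ = 1/√(1 − 0.761²) = 1.5414
Δx' = γ(Δx − vΔt) = 1.5414 × (10900 m − 0.761×(2.998×10^8 m/s)×22.6×10^-6 s)
= 1.5414 × (5743.9 m) = 8.85 km

Δx' ≈ 8.85 km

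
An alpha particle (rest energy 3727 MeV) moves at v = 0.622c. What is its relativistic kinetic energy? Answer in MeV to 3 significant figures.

K ≈ 1030 MeV

γ = 1/√(1 − 0.622²) = 1.2771
K = (γ − 1)m₀c² = (1.2771 − 1) × 3727 MeV = 0.27711 × 3727 MeV = 1030 MeV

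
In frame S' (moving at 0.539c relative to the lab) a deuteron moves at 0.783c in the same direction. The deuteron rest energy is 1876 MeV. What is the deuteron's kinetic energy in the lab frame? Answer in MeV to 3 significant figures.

u_lab = (0.783 + 0.539)/(1 + 0.783×0.539) = 0.929652
γ = 1/√(1 − 0.929652²) = 2.7142
K = (γ − 1)m₀c² = (2.7142 − 1) × 1876 = 1.7142 × 1876 = 3220 MeV

K ≈ 3220 MeV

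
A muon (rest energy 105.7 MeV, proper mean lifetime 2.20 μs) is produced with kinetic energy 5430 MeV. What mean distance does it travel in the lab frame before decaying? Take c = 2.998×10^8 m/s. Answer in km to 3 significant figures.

γ = 1 + K/(m₀c²) = 1 + 5430/105.7 = 52.372
β = √(1 − 1/γ²) = 0.99982
Dilated lifetime: γτ₀ = 52.372 × 2.20 μs = 115.22 μs
d = βc·γτ₀ = 0.99982 × (2.998×10^8 m/s) × 0.00011522 s = 34.5 km

d ≈ 34.5 km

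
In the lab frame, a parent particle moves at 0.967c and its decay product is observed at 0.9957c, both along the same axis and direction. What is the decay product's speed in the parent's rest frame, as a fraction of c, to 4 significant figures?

u' ≈ 0.7724c

Inverse velocity addition: u' = (u − v)/(1 − uv/c²)
= (0.9957 − 0.967)/(1 − 0.9957×0.967) = 0.02870/0.0371581 = 0.7724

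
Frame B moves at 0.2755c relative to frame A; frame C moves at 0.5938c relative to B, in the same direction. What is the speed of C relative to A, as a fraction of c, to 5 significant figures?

Compose boost 2: (0.5938 + 0.2755)/(1 + 0.5938×0.2755) = 0.86930/1.163592 = 0.74708

u ≈ 0.74708c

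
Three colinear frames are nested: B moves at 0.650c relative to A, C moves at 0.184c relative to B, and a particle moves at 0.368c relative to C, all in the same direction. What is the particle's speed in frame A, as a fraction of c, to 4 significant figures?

u ≈ 0.8735c

Compose boost 2: (0.184 + 0.650)/(1 + 0.184×0.650) = 0.8340/1.11960 = 0.744909
Compose boost 3: (0.368 + 0.744909)/(1 + 0.368×0.744909) = 1.11291/1.27413 = 0.8735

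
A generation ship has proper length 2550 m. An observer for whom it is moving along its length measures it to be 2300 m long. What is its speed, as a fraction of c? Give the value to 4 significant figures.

γ = L₀/L = 2550/2300 = 1.10870
β = √(1 − 1/γ²) = 0.4318

β ≈ 0.4318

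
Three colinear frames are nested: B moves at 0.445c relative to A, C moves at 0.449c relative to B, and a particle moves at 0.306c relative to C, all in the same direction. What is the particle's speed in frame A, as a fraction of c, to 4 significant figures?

Compose boost 2: (0.449 + 0.445)/(1 + 0.449×0.445) = 0.8940/1.19981 = 0.745121
Compose boost 3: (0.306 + 0.745121)/(1 + 0.306×0.745121) = 1.05112/1.22801 = 0.8560

u ≈ 0.8560c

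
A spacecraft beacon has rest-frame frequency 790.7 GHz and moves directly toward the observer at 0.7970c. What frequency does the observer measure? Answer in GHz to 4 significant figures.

Relativistic Doppler: f_obs = f_src √((1+β)/(1−β))
= 790.7 × √(1.79700/0.203000) = 790.7 × 2.97527 = 2353 GHz

f_obs ≈ 2353 GHz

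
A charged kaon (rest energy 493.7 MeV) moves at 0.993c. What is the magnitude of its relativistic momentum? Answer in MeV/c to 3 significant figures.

p ≈ 4150 MeV/c

γ = 1/√(1 − 0.993²) = 8.4664
p = γβm₀c = 8.4664 × 0.993 × 493.7 MeV/c = 4150 MeV/c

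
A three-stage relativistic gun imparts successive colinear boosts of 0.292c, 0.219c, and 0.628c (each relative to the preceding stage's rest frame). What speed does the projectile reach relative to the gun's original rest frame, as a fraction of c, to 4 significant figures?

u ≈ 0.8515c

Compose boost 2: (0.219 + 0.292)/(1 + 0.219×0.292) = 0.5110/1.06395 = 0.480287
Compose boost 3: (0.628 + 0.480287)/(1 + 0.628×0.480287) = 1.10829/1.30162 = 0.8515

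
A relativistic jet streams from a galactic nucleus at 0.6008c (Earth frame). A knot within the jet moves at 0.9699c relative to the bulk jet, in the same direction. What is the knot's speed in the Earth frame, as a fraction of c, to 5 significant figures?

u ≈ 0.99241c

Relativistic velocity addition: u = (u' + v)/(1 + u'v/c²)
= (0.9699 + 0.6008)/(1 + 0.9699×0.6008) = 1.5707/1.582716 = 0.99241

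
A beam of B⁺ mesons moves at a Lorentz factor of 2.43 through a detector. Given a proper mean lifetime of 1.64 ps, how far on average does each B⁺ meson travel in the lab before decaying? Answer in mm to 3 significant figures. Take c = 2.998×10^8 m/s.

d ≈ 1.09 mm

β = √(1 − 1/γ²) = √(1 − 1/2.43²) = 0.91140
Dilated lifetime: Δt = γτ₀ = 2.43 × 1.64 ps = 3.9852 ps
d = vΔt = 0.91140c × 3.9852 ps = 2.7324×10^8 m/s × 3.9852×10^-12 s = 1.09 mm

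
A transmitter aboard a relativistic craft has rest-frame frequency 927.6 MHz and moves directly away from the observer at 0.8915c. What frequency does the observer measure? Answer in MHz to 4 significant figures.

Relativistic Doppler: f_obs = f_src √((1−β)/(1+β))
= 927.6 × √(0.108500/1.89150) = 927.6 × 0.239503 = 222.2 MHz

f_obs ≈ 222.2 MHz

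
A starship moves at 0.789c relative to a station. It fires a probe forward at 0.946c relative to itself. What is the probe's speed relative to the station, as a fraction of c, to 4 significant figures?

Relativistic velocity addition: u = (u' + v)/(1 + u'v/c²)
= (0.946 + 0.789)/(1 + 0.946×0.789) = 1.735/1.74639 = 0.9935

u ≈ 0.9935c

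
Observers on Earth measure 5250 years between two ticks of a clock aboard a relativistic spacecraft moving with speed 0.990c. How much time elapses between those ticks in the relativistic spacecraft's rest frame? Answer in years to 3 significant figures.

γ = 1/√(1 − 0.990²) = 7.0888
Proper time: τ₀ = Δt/γ = 5250/7.0888 = 741 years

τ₀ ≈ 741 years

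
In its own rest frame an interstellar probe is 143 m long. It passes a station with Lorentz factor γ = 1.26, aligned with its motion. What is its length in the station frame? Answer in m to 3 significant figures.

L ≈ 113 m

γ = 1.26 (given)
Length contraction: L = L₀/γ = 143/1.26 = 113 m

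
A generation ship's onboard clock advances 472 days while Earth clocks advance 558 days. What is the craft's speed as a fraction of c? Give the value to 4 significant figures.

γ = Δt/τ₀ = 558/472 = 1.18220
β = √(1 − 1/γ²) = √(1 − 1/1.18220²) = 0.5334

β ≈ 0.5334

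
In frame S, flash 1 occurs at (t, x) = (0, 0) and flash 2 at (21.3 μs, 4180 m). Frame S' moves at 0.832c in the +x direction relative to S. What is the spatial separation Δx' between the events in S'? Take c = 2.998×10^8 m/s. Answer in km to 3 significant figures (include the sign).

γ = 1/√(1 − 0.832²) = 1.8025
Δx' = γ(Δx − vΔt) = 1.8025 × (4180 m − 0.832×(2.998×10^8 m/s)×21.3×10^-6 s)
= 1.8025 × (-1132.9 m) = -2.04 km

Δx' ≈ -2.04 km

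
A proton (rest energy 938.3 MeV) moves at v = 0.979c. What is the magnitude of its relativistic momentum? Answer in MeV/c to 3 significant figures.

γ = 1/√(1 − 0.979²) = 4.9053
p = γβm₀c = 4.9053 × 0.979 × 938.3 MeV/c = 4510 MeV/c

p ≈ 4510 MeV/c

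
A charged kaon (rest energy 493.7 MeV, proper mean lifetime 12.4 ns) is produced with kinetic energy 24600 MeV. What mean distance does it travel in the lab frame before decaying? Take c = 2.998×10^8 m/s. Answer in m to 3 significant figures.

γ = 1 + K/(m₀c²) = 1 + 24600/493.7 = 50.828
β = √(1 − 1/γ²) = 0.99981
Dilated lifetime: γτ₀ = 50.828 × 12.4 ns = 630.27 ns
d = βc·γτ₀ = 0.99981 × (2.998×10^8 m/s) × 6.3027×10^-7 s = 189 m

d ≈ 189 m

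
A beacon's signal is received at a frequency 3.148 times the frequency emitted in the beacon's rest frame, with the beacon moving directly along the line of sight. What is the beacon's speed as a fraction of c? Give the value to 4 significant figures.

β ≈ 0.8167

f_obs/f_src = √((1+β)/(1−β)) = 3.148  ⇒  (1+β)/(1−β) = 9.90990
β = |1 − D²|/(1 + D²) = |1 − 9.90990|/(1 + 9.90990) = 0.8167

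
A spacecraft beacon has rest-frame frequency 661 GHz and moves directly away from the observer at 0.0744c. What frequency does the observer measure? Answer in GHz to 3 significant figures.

f_obs ≈ 614 GHz

Relativistic Doppler: f_obs = f_src √((1−β)/(1+β))
= 661 × √(0.92560/1.0744) = 661 × 0.92817 = 614 GHz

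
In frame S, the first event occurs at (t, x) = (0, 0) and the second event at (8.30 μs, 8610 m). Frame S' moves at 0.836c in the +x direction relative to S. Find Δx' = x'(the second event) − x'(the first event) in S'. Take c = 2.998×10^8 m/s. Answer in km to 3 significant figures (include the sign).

Δx' ≈ 11.9 km

γ = 1/√(1 − 0.836²) = 1.8224
Δx' = γ(Δx − vΔt) = 1.8224 × (8610 m − 0.836×(2.998×10^8 m/s)×8.30×10^-6 s)
= 1.8224 × (6529.7 m) = 11.9 km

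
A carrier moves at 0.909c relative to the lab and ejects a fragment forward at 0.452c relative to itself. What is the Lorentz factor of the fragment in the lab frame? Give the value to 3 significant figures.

γ ≈ 3.79

u_lab = (0.452 + 0.909)/(1 + 0.452×0.909) = 1.361/1.41087 = 0.964654
γ = 1/√(1 − 0.964654²) = 3.79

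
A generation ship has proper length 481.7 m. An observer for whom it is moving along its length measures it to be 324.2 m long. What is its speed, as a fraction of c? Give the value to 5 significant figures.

β ≈ 0.73961

γ = L₀/L = 481.7/324.2 = 1.485811
β = √(1 − 1/γ²) = 0.73961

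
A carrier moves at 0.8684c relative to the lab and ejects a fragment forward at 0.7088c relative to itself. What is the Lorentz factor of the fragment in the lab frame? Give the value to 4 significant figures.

u_lab = (0.7088 + 0.8684)/(1 + 0.7088×0.8684) = 1.5772/1.615522 = 0.9762789
γ = 1/√(1 − 0.9762789²) = 4.619

γ ≈ 4.619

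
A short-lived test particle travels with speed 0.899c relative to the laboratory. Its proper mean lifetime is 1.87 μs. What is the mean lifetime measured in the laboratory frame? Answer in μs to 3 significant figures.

Δt ≈ 4.27 μs

γ = 1/√(1 − 0.899²) = 2.2834
Time dilation: Δt = γτ₀ = 2.2834 × 1.87 μs = 4.27 μs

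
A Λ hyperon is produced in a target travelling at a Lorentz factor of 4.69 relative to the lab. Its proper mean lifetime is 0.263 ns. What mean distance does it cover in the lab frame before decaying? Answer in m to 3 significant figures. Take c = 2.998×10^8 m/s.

d ≈ 0.361 m

β = √(1 − 1/γ²) = √(1 − 1/4.69²) = 0.97700
Dilated lifetime: Δt = γτ₀ = 4.69 × 0.263 ns = 1.2335 ns
d = vΔt = 0.97700c × 1.2335 ns = 2.9291×10^8 m/s × 1.2335×10^-9 s = 0.361 m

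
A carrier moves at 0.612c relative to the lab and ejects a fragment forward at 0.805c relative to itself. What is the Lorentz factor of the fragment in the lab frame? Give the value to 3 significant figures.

u_lab = (0.805 + 0.612)/(1 + 0.805×0.612) = 1.417/1.49266 = 0.949312
γ = 1/√(1 − 0.949312²) = 3.18

γ ≈ 3.18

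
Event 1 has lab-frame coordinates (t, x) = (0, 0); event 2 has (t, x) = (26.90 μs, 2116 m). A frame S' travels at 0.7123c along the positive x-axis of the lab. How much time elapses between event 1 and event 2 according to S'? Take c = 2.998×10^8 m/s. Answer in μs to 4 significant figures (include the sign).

γ = 1/√(1 − 0.7123²) = 1.42475
Δt' = γ(Δt − vΔx/c²) = 1.42475 × (26.90 μs − 0.7123×2116 m / (2.998×10^8 m/s))
= 1.42475 × (21.8726 μs) = 31.16 μs

Δt' ≈ 31.16 μs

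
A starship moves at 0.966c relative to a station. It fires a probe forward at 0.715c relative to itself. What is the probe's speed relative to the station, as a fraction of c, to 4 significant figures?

u ≈ 0.9943c

Relativistic velocity addition: u = (u' + v)/(1 + u'v/c²)
= (0.715 + 0.966)/(1 + 0.715×0.966) = 1.681/1.69069 = 0.9943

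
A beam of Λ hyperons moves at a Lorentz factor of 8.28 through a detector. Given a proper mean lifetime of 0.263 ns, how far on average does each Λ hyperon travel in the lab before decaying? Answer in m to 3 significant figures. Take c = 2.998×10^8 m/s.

d ≈ 0.648 m

β = √(1 − 1/γ²) = √(1 − 1/8.28²) = 0.99268
Dilated lifetime: Δt = γτ₀ = 8.28 × 0.263 ns = 2.1776 ns
d = vΔt = 0.99268c × 2.1776 ns = 2.9761×10^8 m/s × 2.1776×10^-9 s = 0.648 m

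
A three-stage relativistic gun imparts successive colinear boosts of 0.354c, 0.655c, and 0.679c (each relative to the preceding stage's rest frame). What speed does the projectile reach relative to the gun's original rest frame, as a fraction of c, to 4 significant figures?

u ≈ 0.9627c

Compose boost 2: (0.655 + 0.354)/(1 + 0.655×0.354) = 1.009/1.23187 = 0.819080
Compose boost 3: (0.679 + 0.819080)/(1 + 0.679×0.819080) = 1.49808/1.55616 = 0.9627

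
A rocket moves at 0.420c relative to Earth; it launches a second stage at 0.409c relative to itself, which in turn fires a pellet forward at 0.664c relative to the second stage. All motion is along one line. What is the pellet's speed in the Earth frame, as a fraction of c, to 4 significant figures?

u ≈ 0.9331c

Compose boost 2: (0.409 + 0.420)/(1 + 0.409×0.420) = 0.8290/1.17178 = 0.707471
Compose boost 3: (0.664 + 0.707471)/(1 + 0.664×0.707471) = 1.37147/1.46976 = 0.9331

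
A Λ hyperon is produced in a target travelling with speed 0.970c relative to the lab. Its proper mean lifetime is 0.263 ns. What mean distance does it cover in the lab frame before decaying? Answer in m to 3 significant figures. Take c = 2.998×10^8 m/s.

d ≈ 0.315 m

γ = 1/√(1 − 0.970²) = 4.1135
Dilated lifetime: Δt = γτ₀ = 4.1135 × 0.263 ns = 1.0818 ns
d = vΔt = 0.970c × 1.0818 ns = 2.9081×10^8 m/s × 1.0818×10^-9 s = 0.315 m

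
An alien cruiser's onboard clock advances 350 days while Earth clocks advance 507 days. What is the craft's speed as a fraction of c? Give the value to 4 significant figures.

β ≈ 0.7235

γ = Δt/τ₀ = 507/350 = 1.44857
β = √(1 − 1/γ²) = √(1 − 1/1.44857²) = 0.7235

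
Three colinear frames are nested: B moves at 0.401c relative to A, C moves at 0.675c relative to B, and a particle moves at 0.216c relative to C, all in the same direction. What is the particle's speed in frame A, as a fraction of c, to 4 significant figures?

Compose boost 2: (0.675 + 0.401)/(1 + 0.675×0.401) = 1.076/1.27067 = 0.846794
Compose boost 3: (0.216 + 0.846794)/(1 + 0.216×0.846794) = 1.06279/1.18291 = 0.8985

u ≈ 0.8985c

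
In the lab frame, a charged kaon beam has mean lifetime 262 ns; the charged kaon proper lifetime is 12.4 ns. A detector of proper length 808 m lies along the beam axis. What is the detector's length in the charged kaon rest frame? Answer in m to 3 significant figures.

L ≈ 38.2 m

Time dilation ⇒ γ = Δt/τ₀ = 262/12.4 = 21.129
Length contraction: L = L₀/γ = 808/21.129 = 38.2 m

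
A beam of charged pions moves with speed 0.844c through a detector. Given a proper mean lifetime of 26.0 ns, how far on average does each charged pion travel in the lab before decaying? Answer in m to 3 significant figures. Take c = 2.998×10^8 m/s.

d ≈ 12.3 m

γ = 1/√(1 − 0.844²) = 1.8645
Dilated lifetime: Δt = γτ₀ = 1.8645 × 26.0 ns = 48.476 ns
d = vΔt = 0.844c × 48.476 ns = 2.5303×10^8 m/s × 4.8476×10^-8 s = 12.3 m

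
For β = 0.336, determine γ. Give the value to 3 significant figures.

γ = 1/√(1 − β²) = 1/√(1 − 0.336²) = 1/√(0.88710) = 1.06

γ ≈ 1.06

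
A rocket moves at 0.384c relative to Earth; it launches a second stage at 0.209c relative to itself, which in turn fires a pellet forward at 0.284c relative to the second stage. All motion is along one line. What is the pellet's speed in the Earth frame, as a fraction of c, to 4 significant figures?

u ≈ 0.7206c

Compose boost 2: (0.209 + 0.384)/(1 + 0.209×0.384) = 0.5930/1.08026 = 0.548944
Compose boost 3: (0.284 + 0.548944)/(1 + 0.284×0.548944) = 0.832944/1.15590 = 0.7206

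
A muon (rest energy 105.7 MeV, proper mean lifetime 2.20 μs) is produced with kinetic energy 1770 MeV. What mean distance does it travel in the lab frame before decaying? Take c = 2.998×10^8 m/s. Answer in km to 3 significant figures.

γ = 1 + K/(m₀c²) = 1 + 1770/105.7 = 17.746
β = √(1 − 1/γ²) = 0.99841
Dilated lifetime: γτ₀ = 17.746 × 2.20 μs = 39.040 μs
d = βc·γτ₀ = 0.99841 × (2.998×10^8 m/s) × 3.9040×10^-5 s = 11.7 km

d ≈ 11.7 km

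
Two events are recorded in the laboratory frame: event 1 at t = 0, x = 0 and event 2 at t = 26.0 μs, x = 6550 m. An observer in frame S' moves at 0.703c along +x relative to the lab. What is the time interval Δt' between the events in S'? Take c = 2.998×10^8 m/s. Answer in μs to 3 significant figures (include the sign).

Δt' ≈ 15.0 μs

γ = 1/√(1 − 0.703²) = 1.4061
Δt' = γ(Δt − vΔx/c²) = 1.4061 × (26.0 μs − 0.703×6550 m / (2.998×10^8 m/s))
= 1.4061 × (10.641 μs) = 15.0 μs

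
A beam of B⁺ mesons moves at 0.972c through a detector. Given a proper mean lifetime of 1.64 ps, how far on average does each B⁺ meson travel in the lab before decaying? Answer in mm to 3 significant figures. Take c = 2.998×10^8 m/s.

γ = 1/√(1 − 0.972²) = 4.2557
Dilated lifetime: Δt = γτ₀ = 4.2557 × 1.64 ps = 6.9793 ps
d = vΔt = 0.972c × 6.9793 ps = 2.9141×10^8 m/s × 6.9793×10^-12 s = 2.03 mm

d ≈ 2.03 mm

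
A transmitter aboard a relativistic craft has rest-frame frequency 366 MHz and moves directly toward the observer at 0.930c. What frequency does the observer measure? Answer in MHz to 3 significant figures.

Relativistic Doppler: f_obs = f_src √((1+β)/(1−β))
= 366 × √(1.9300/0.070000) = 366 × 5.2509 = 1920 MHz

f_obs ≈ 1920 MHz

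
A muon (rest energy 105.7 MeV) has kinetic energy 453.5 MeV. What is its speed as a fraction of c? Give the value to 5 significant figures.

β ≈ 0.98197

γ = 1 + K/(m₀c²) = 1 + 453.5/105.7 = 5.290445
β = √(1 − 1/γ²) = 0.98197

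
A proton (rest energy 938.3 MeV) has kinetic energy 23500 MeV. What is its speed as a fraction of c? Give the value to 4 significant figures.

β ≈ 0.9993

γ = 1 + K/(m₀c²) = 1 + 23500/938.3 = 26.0453
β = √(1 − 1/γ²) = 0.9993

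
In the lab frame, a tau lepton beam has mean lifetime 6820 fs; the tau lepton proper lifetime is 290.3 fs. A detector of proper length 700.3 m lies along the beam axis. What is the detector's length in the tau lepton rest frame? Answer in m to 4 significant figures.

Time dilation ⇒ γ = Δt/τ₀ = 6820/290.3 = 23.4929
Length contraction: L = L₀/γ = 700.3/23.4929 = 29.81 m

L ≈ 29.81 m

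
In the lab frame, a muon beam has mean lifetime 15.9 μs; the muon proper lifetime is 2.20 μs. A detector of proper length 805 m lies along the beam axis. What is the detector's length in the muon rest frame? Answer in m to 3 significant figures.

Time dilation ⇒ γ = Δt/τ₀ = 15.9/2.20 = 7.2273
Length contraction: L = L₀/γ = 805/7.2273 = 111 m

L ≈ 111 m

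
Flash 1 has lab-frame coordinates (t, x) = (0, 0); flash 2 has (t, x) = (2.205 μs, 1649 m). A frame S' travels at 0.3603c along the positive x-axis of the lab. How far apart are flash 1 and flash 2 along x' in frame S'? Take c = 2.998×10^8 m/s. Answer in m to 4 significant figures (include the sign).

Δx' ≈ 1512 m

γ = 1/√(1 − 0.3603²) = 1.07200
Δx' = γ(Δx − vΔt) = 1.07200 × (1649 m − 0.3603×(2.998×10^8 m/s)×2.205×10^-6 s)
= 1.07200 × (1410.82 m) = 1512 m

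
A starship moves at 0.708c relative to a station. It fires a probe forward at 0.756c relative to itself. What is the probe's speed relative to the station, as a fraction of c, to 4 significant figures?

Relativistic velocity addition: u = (u' + v)/(1 + u'v/c²)
= (0.756 + 0.708)/(1 + 0.756×0.708) = 1.464/1.53525 = 0.9536

u ≈ 0.9536c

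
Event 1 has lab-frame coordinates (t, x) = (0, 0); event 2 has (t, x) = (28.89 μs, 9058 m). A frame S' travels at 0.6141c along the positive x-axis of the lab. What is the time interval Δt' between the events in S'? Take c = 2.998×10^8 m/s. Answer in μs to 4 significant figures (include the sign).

γ = 1/√(1 − 0.6141²) = 1.26706
Δt' = γ(Δt − vΔx/c²) = 1.26706 × (28.89 μs − 0.6141×9058 m / (2.998×10^8 m/s))
= 1.26706 × (10.3359 μs) = 13.10 μs

Δt' ≈ 13.10 μs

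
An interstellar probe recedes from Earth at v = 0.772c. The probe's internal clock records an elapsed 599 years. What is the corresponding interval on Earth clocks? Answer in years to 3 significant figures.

Δt ≈ 942 years

γ = 1/√(1 − 0.772²) = 1.5733
Time dilation: Δt = γτ₀ = 1.5733 × 599 years = 942 years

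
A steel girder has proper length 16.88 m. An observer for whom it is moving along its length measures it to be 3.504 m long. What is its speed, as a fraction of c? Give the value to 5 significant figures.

β ≈ 0.97822

γ = L₀/L = 16.88/3.504 = 4.817352
β = √(1 − 1/γ²) = 0.97822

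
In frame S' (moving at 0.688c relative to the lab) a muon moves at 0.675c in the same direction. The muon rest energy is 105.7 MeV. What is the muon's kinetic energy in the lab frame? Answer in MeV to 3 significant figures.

K ≈ 183 MeV

u_lab = (0.675 + 0.688)/(1 + 0.675×0.688) = 0.930757
γ = 1/√(1 − 0.930757²) = 2.7349
K = (γ − 1)m₀c² = (2.7349 − 1) × 105.7 = 1.7349 × 105.7 = 183 MeV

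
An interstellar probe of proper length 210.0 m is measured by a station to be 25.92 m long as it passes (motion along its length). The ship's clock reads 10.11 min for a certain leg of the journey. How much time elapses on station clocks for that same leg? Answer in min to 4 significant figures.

Length contraction ⇒ γ = L₀/L = 210.0/25.92 = 8.10185
Time dilation: Δt = γτ₀ = 8.10185 × 10.11 min = 81.91 min

Δt ≈ 81.91 min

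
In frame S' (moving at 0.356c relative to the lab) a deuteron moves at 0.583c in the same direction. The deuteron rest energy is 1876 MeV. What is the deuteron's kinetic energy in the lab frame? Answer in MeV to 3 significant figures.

K ≈ 1110 MeV

u_lab = (0.583 + 0.356)/(1 + 0.583×0.356) = 0.777609
γ = 1/√(1 − 0.777609²) = 1.5905
K = (γ − 1)m₀c² = (1.5905 − 1) × 1876 = 0.59046 × 1876 = 1110 MeV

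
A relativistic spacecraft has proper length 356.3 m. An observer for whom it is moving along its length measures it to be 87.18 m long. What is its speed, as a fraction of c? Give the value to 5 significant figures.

γ = L₀/L = 356.3/87.18 = 4.086947
β = √(1 − 1/γ²) = 0.96960

β ≈ 0.96960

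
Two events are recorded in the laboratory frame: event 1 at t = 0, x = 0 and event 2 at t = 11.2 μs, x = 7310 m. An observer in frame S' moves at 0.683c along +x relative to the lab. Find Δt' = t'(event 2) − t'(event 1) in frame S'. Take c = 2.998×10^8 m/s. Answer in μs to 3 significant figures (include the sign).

γ = 1/√(1 − 0.683²) = 1.3691
Δt' = γ(Δt − vΔx/c²) = 1.3691 × (11.2 μs − 0.683×7310 m / (2.998×10^8 m/s))
= 1.3691 × (-5.4535 μs) = -7.47 μs

Δt' ≈ -7.47 μs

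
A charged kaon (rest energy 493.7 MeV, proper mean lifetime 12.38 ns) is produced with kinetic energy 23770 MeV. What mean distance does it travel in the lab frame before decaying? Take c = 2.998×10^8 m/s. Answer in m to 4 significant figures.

γ = 1 + K/(m₀c²) = 1 + 23770/493.7 = 49.1466
β = √(1 − 1/γ²) = 0.999793
Dilated lifetime: γτ₀ = 49.1466 × 12.38 ns = 608.435 ns
d = βc·γτ₀ = 0.999793 × (2.998×10^8 m/s) × 6.08435×10^-7 s = 182.4 m

d ≈ 182.4 m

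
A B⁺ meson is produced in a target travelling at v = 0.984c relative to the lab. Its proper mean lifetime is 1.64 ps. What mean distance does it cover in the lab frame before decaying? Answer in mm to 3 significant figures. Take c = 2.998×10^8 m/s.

d ≈ 2.72 mm

γ = 1/√(1 − 0.984²) = 5.6127
Dilated lifetime: Δt = γτ₀ = 5.6127 × 1.64 ps = 9.2048 ps
d = vΔt = 0.984c × 9.2048 ps = 2.9500×10^8 m/s × 9.2048×10^-12 s = 2.72 mm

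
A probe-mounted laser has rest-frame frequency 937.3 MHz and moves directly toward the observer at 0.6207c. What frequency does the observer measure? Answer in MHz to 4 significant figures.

Relativistic Doppler: f_obs = f_src √((1+β)/(1−β))
= 937.3 × √(1.62070/0.379300) = 937.3 × 2.06709 = 1937 MHz

f_obs ≈ 1937 MHz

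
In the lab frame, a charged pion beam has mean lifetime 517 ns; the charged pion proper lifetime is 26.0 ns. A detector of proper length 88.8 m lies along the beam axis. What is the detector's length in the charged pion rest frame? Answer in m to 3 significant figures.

Time dilation ⇒ γ = Δt/τ₀ = 517/26.0 = 19.885
Length contraction: L = L₀/γ = 88.8/19.885 = 4.47 m

L ≈ 4.47 m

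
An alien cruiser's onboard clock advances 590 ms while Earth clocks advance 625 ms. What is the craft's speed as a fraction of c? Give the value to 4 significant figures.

γ = Δt/τ₀ = 625/590 = 1.05932
β = √(1 − 1/γ²) = √(1 − 1/1.05932²) = 0.3299

β ≈ 0.3299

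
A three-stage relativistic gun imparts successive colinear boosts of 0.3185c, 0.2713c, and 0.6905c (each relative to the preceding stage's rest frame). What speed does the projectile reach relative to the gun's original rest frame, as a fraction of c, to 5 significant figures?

Compose boost 2: (0.2713 + 0.3185)/(1 + 0.2713×0.3185) = 0.58980/1.086409 = 0.5428894
Compose boost 3: (0.6905 + 0.5428894)/(1 + 0.6905×0.5428894) = 1.233389/1.374865 = 0.89710

u ≈ 0.89710c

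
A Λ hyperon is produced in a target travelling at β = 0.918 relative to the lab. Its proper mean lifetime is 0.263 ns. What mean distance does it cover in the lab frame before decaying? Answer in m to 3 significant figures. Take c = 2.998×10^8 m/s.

γ = 1/√(1 − 0.918²) = 2.5216
Dilated lifetime: Δt = γτ₀ = 2.5216 × 0.263 ns = 0.66317 ns
d = vΔt = 0.918c × 0.66317 ns = 2.7522×10^8 m/s × 6.6317×10^-10 s = 0.183 m

d ≈ 0.183 m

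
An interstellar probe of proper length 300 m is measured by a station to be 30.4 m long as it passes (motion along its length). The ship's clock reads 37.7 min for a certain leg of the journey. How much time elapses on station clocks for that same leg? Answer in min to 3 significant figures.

Δt ≈ 372 min

Length contraction ⇒ γ = L₀/L = 300/30.4 = 9.8684
Time dilation: Δt = γτ₀ = 9.8684 × 37.7 min = 372 min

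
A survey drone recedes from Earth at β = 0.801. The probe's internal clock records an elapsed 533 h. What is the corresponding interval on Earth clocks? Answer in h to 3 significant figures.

γ = 1/√(1 − 0.801²) = 1.6704
Time dilation: Δt = γτ₀ = 1.6704 × 533 h = 890 h

Δt ≈ 890 h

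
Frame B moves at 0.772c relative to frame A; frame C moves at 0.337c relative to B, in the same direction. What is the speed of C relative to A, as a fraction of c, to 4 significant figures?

Compose boost 2: (0.337 + 0.772)/(1 + 0.337×0.772) = 1.109/1.26016 = 0.8800

u ≈ 0.8800c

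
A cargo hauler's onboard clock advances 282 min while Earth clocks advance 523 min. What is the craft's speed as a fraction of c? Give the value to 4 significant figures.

γ = Δt/τ₀ = 523/282 = 1.85461
β = √(1 − 1/γ²) = √(1 − 1/1.85461²) = 0.8422

β ≈ 0.8422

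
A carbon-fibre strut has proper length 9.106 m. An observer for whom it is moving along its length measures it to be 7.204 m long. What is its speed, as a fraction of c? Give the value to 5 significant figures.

γ = L₀/L = 9.106/7.204 = 1.264020
β = √(1 − 1/γ²) = 0.61165

β ≈ 0.61165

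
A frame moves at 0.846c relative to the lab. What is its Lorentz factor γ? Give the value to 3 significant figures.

γ ≈ 1.88

γ = 1/√(1 − β²) = 1/√(1 − 0.846²) = 1/√(0.28428) = 1.88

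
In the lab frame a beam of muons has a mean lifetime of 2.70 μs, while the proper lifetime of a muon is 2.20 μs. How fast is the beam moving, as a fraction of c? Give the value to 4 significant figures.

γ = Δt/τ₀ = 2.70/2.20 = 1.22727
β = √(1 − 1/γ²) = √(1 − 1/1.22727²) = 0.5797

β ≈ 0.5797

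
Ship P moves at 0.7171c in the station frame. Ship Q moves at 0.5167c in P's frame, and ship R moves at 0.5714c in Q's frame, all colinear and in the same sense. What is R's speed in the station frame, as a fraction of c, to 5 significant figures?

u ≈ 0.97177c

Compose boost 2: (0.5167 + 0.7171)/(1 + 0.5167×0.7171) = 1.2338/1.370526 = 0.9002386
Compose boost 3: (0.5714 + 0.9002386)/(1 + 0.5714×0.9002386) = 1.471639/1.514396 = 0.97177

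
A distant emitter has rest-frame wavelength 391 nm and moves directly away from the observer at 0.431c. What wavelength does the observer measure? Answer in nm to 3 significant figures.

Relativistic Doppler: λ_obs = λ_src √((1+β)/(1−β))
= 391 × √(1.4310/0.56900) = 391 × 1.5859 = 620 nm

λ_obs ≈ 620 nm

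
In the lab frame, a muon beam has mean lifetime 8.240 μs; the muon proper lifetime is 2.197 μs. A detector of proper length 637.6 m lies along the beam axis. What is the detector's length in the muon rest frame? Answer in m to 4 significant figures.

L ≈ 170.0 m

Time dilation ⇒ γ = Δt/τ₀ = 8.240/2.197 = 3.75057
Length contraction: L = L₀/γ = 637.6/3.75057 = 170.0 m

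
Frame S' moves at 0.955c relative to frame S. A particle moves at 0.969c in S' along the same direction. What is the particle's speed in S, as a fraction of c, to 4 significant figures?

Relativistic velocity addition: u = (u' + v)/(1 + u'v/c²)
= (0.969 + 0.955)/(1 + 0.969×0.955) = 1.924/1.92539 = 0.9993

u ≈ 0.9993c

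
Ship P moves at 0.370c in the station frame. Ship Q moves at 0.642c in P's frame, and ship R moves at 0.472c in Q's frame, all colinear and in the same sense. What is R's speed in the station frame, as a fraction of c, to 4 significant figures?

u ≈ 0.9306c

Compose boost 2: (0.642 + 0.370)/(1 + 0.642×0.370) = 1.012/1.23754 = 0.817751
Compose boost 3: (0.472 + 0.817751)/(1 + 0.472×0.817751) = 1.28975/1.38598 = 0.9306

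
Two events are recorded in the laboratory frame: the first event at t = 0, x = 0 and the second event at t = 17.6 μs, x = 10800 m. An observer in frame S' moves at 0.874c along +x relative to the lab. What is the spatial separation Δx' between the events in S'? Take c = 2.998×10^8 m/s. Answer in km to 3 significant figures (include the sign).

Δx' ≈ 12.7 km

γ = 1/√(1 − 0.874²) = 2.0579
Δx' = γ(Δx − vΔt) = 2.0579 × (10800 m − 0.874×(2.998×10^8 m/s)×17.6×10^-6 s)
= 2.0579 × (6188.4 m) = 12.7 km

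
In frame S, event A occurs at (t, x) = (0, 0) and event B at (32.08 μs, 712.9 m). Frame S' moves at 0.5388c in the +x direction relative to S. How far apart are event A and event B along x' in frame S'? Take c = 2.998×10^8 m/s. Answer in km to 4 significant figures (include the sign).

Δx' ≈ -5.305 km

γ = 1/√(1 − 0.5388²) = 1.18704
Δx' = γ(Δx − vΔt) = 1.18704 × (712.9 m − 0.5388×(2.998×10^8 m/s)×32.08×10^-6 s)
= 1.18704 × (-4469.05 m) = -5.305 km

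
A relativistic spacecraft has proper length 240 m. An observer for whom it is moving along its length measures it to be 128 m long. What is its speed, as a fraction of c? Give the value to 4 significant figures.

β ≈ 0.8459

γ = L₀/L = 240/128 = 1.87500
β = √(1 − 1/γ²) = 0.8459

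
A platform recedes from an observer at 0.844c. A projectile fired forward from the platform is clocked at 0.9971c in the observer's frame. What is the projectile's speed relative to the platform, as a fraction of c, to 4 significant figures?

Inverse velocity addition: u' = (u − v)/(1 − uv/c²)
= (0.9971 − 0.844)/(1 − 0.9971×0.844) = 0.1531/0.158448 = 0.9663

u' ≈ 0.9663c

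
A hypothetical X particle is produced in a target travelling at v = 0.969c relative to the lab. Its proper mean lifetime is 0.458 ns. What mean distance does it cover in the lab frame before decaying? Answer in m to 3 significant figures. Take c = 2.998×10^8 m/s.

d ≈ 0.539 m

γ = 1/√(1 − 0.969²) = 4.0476
Dilated lifetime: Δt = γτ₀ = 4.0476 × 0.458 ns = 1.8538 ns
d = vΔt = 0.969c × 1.8538 ns = 2.9051×10^8 m/s × 1.8538×10^-9 s = 0.539 m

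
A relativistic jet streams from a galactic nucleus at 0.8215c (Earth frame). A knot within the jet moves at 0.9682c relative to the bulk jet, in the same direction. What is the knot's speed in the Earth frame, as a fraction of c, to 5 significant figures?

Relativistic velocity addition: u = (u' + v)/(1 + u'v/c²)
= (0.9682 + 0.8215)/(1 + 0.9682×0.8215) = 1.7897/1.795376 = 0.99684

u ≈ 0.99684c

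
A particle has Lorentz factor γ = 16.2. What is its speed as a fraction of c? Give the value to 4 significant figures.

β = √(1 − 1/γ²) = √(1 − 1/16.2²) = √(0.996190) = 0.9981

β ≈ 0.9981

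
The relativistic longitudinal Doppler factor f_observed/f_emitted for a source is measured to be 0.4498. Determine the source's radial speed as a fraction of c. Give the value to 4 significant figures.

β ≈ 0.6635

f_obs/f_src = √((1−β)/(1+β)) = 0.4498  ⇒  (1−β)/(1+β) = 0.202320
β = |1 − D²|/(1 + D²) = |1 − 0.202320|/(1 + 0.202320) = 0.6635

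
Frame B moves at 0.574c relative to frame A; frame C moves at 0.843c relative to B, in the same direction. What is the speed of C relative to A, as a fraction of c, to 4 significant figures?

u ≈ 0.9549c

Compose boost 2: (0.843 + 0.574)/(1 + 0.843×0.574) = 1.417/1.48388 = 0.9549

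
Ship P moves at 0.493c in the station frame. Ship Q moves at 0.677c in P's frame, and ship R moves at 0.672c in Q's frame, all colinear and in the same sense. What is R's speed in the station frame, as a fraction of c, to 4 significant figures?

Compose boost 2: (0.677 + 0.493)/(1 + 0.677×0.493) = 1.170/1.33376 = 0.877219
Compose boost 3: (0.672 + 0.877219)/(1 + 0.672×0.877219) = 1.54922/1.58949 = 0.9747

u ≈ 0.9747c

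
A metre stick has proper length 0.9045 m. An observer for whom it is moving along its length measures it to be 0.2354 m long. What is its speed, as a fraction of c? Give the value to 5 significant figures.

β ≈ 0.96554

γ = L₀/L = 0.9045/0.2354 = 3.842396
β = √(1 − 1/γ²) = 0.96554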